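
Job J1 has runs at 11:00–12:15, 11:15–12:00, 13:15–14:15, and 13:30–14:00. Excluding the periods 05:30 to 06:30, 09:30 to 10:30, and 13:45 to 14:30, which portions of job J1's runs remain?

First set merges to 11:00–12:15, 13:15–14:15.
11:00–12:15: nothing removed.
13:15–14:15 \ B = 13:15–13:45.

11:00–12:15, 13:15–13:45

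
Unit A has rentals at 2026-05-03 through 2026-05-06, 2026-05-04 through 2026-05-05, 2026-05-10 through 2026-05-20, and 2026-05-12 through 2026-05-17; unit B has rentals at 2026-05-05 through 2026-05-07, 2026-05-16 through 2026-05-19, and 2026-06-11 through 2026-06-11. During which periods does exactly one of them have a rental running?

2026-05-03 through 2026-05-04, 2026-05-07 through 2026-05-07, 2026-05-10 through 2026-05-15, 2026-05-20 through 2026-05-20, 2026-06-11 through 2026-06-11

First set merges to 2026-05-03 through 2026-05-06, 2026-05-10 through 2026-05-20.
A \ B = 2026-05-03 through 2026-05-04, 2026-05-10 through 2026-05-15, 2026-05-20 through 2026-05-20.
B \ A = 2026-05-07 through 2026-05-07, 2026-06-11 through 2026-06-11.
Union of the two gives the symmetric difference.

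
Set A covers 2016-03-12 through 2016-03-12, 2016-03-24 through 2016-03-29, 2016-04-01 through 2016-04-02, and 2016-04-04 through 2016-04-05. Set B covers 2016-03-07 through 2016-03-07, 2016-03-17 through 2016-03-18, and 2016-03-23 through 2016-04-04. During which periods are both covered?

2016-03-24 through 2016-03-29, 2016-04-01 through 2016-04-02, 2016-04-04 through 2016-04-04

2016-03-12 through 2016-03-12 falls entirely outside B.
2016-03-24 through 2016-03-29 overlaps B on 2016-03-24 through 2016-03-29.
2016-04-01 through 2016-04-02 overlaps B on 2016-04-01 through 2016-04-02.
2016-04-04 through 2016-04-05 overlaps B on 2016-04-04 through 2016-04-04.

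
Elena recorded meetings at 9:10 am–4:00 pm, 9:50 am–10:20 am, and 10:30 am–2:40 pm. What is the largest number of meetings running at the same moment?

Sweep endpoints in order; track running count of active intervals.
Peak of 2 reached at 9:50 am.

2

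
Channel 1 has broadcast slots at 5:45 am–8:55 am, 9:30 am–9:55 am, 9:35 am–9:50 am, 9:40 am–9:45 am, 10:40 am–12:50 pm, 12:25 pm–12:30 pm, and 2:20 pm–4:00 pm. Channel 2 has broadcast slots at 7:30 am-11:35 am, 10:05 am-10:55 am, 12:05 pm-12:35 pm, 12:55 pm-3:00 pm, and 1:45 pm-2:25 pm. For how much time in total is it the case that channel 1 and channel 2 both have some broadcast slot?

3 h 55 min

Merge the first list: 5:45 am-8:55 am, 9:30 am-9:55 am, 10:40 am-12:50 pm, 2:20 pm-4:00 pm.
Merge the second list: 7:30 am-11:35 am, 12:05 pm-12:35 pm, 12:55 pm-3:00 pm.
A ∩ B = 7:30 am-8:55 am, 9:30 am-9:55 am, 10:40 am-11:35 am, 12:05 pm-12:35 pm, 2:20 pm-3:00 pm.
Total: 1 h 25 min + 25 min + 55 min + 30 min + 40 min = 3 h 55 min.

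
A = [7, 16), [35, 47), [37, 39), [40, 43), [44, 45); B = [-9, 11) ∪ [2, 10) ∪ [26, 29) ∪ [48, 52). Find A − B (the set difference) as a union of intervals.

[11, 16) ∪ [35, 47)

First set merges to [7, 16), [35, 47).
Second set merges to [-9, 11), [26, 29), [48, 52).
[7, 16) \ B = [11, 16).
[35, 47): nothing removed.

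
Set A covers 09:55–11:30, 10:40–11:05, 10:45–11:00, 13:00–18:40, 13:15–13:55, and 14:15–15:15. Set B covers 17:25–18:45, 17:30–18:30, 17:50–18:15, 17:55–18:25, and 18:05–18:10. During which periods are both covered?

A, merged: 09:55–11:30, 13:00–18:40.
B, merged: 17:25–18:45.
09:55–11:30 meets no B interval.
13:00–18:40 ∩ B → 17:25–18:40.

17:25–18:40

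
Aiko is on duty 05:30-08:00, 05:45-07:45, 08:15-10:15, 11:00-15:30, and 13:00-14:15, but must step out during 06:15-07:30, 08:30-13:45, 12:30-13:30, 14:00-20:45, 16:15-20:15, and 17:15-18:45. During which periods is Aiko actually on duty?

05:30–06:15, 07:30–08:00, 08:15–08:30, 13:45–14:00

First set merges to 05:30–08:00, 08:15–10:15, 11:00–15:30.
Second set merges to 06:15–07:30, 08:30–13:45, 14:00–20:45.
05:30–08:00 minus B → 05:30–06:15, 07:30–08:00.
08:15–10:15 minus B → 08:15–08:30.
11:00–15:30 minus B → 13:45–14:00.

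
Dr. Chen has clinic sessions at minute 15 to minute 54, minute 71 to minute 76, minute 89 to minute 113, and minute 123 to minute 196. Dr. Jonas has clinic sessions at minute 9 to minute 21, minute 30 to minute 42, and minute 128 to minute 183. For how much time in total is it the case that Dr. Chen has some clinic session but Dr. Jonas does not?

68 minutes

A \ B = minute 21 to minute 30, minute 42 to minute 54, minute 71 to minute 76, minute 89 to minute 113, minute 123 to minute 128, minute 183 to minute 196.
Total: 9 minutes + 12 minutes + 5 minutes + 24 minutes + 5 minutes + 13 minutes = 68 minutes.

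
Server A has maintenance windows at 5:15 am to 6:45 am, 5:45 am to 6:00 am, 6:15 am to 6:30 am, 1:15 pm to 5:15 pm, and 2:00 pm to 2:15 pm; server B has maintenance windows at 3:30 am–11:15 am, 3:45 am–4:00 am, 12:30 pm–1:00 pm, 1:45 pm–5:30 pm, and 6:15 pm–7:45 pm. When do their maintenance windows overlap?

5:15 am-6:45 am, 1:45 pm-5:15 pm

First set merges to 5:15 am-6:45 am, 1:15 pm-5:15 pm.
Second set merges to 3:30 am-11:15 am, 12:30 pm-1:00 pm, 1:45 pm-5:30 pm, 6:15 pm-7:45 pm.
5:15 am-6:45 am meets the second set on 5:15 am-6:45 am.
1:15 pm-5:15 pm meets the second set on 1:45 pm-5:15 pm.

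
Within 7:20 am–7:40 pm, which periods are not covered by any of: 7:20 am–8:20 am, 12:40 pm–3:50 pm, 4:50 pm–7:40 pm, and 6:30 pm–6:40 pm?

After merging, the occupied span is 7:20 am–8:20 am, 12:40 pm–3:50 pm, 4:50 pm–7:40 pm.
Gaps within 7:20 am–7:40 pm: 8:20 am–12:40 pm, 3:50 pm–4:50 pm.

8:20 am–12:40 pm, 3:50 pm–4:50 pm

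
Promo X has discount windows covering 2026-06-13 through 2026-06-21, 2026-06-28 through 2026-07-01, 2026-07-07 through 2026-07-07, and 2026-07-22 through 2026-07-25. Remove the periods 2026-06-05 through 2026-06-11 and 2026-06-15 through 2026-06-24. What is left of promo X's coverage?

2026-06-13 through 2026-06-21 with B removed leaves 2026-06-13 through 2026-06-14.
2026-06-28 through 2026-07-01 is untouched.
2026-07-07 through 2026-07-07 is untouched.
2026-07-22 through 2026-07-25 is untouched.

2026-06-13 through 2026-06-14, 2026-06-28 through 2026-07-01, 2026-07-07 through 2026-07-07, 2026-07-22 through 2026-07-25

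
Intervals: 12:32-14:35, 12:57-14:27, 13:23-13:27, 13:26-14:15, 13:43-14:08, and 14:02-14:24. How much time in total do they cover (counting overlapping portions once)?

2 h 3 min

Merged: 12:32-14:35.
Length: 2 h 3 min.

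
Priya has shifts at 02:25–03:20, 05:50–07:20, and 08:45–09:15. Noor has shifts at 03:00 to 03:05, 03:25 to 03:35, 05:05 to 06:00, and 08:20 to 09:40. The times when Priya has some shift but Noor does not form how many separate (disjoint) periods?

3

A \ B = 02:25–03:00, 03:05–03:20, 06:00–07:20.
That is 3 disjoint pieces.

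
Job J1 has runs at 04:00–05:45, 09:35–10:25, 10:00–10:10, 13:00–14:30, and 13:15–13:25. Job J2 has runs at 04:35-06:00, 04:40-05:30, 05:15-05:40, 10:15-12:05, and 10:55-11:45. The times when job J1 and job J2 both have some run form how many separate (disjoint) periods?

2

Merge the first list: 04:00-05:45, 09:35-10:25, 13:00-14:30.
Merge the second list: 04:35-06:00, 10:15-12:05.
A ∩ B = 04:35-05:45, 10:15-10:25.
That is 2 disjoint pieces.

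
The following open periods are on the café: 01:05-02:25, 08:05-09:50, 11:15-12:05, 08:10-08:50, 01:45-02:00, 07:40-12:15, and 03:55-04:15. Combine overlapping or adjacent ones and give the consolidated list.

01:05-02:25, 03:55-04:15, 07:40-12:15

Sort by start: 01:05-02:25, 01:45-02:00, 03:55-04:15, 07:40-12:15, 08:05-09:50, 08:10-08:50, 11:15-12:05.
01:45-02:00 overlaps/touches 01:05-02:25 → extend to 01:05-02:25.
03:55-04:15 is disjoint → start new block.
07:40-12:15 is disjoint → start new block.
08:05-09:50 overlaps/touches 07:40-12:15 → extend to 07:40-12:15.
08:10-08:50 overlaps/touches 07:40-12:15 → extend to 07:40-12:15.
11:15-12:05 overlaps/touches 07:40-12:15 → extend to 07:40-12:15.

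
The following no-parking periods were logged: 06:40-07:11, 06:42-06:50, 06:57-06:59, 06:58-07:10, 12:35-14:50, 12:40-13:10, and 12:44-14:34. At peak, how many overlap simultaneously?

Walk the sorted start/end points keeping a running depth.
The depth first hits 3 at 06:58.

3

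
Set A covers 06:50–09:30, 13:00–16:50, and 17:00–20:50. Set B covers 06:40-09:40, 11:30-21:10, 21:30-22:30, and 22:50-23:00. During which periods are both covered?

06:50–09:30, 13:00–16:50, 17:00–20:50

06:50–09:30 ∩ B → 06:50–09:30.
13:00–16:50 ∩ B → 13:00–16:50.
17:00–20:50 ∩ B → 17:00–20:50.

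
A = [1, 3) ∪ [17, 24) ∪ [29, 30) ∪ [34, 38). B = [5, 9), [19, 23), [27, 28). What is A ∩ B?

[19, 23)

[1, 3): no overlap with the second set.
[17, 24) meets the second set on [19, 23).
[29, 30): no overlap with the second set.
[34, 38): no overlap with the second set.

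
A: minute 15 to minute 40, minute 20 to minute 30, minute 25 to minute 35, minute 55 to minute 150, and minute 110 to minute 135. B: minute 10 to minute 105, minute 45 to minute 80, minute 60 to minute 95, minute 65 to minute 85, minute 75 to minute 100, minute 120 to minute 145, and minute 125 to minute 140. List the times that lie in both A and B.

Merge the first list: minute 15 to minute 40, minute 55 to minute 150.
Merge the second list: minute 10 to minute 105, minute 120 to minute 145.
minute 15 to minute 40 overlaps B on minute 15 to minute 40.
minute 55 to minute 150 overlaps B on minute 55 to minute 105, minute 120 to minute 145.

minute 15 to minute 40, minute 55 to minute 105, minute 120 to minute 145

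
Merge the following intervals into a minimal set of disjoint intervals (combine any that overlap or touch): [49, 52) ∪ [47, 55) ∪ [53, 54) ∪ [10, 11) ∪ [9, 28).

Sort by start: [9, 28), [10, 11), [47, 55), [49, 52), [53, 54).
[10, 11) overlaps/touches [9, 28) → extend to [9, 28).
[47, 55) is disjoint → start new block.
[49, 52) overlaps/touches [47, 55) → extend to [47, 55).
[53, 54) overlaps/touches [47, 55) → extend to [47, 55).

[9, 28) ∪ [47, 55)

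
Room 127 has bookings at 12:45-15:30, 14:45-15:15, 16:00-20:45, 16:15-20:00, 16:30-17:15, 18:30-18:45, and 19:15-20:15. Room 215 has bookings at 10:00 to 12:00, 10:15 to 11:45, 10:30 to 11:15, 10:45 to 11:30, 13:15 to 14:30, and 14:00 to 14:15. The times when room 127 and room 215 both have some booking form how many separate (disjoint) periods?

First set merges to 12:45–15:30, 16:00–20:45.
Second set merges to 10:00–12:00, 13:15–14:30.
A ∩ B = 13:15–14:30.
That is 1 disjoint piece.

1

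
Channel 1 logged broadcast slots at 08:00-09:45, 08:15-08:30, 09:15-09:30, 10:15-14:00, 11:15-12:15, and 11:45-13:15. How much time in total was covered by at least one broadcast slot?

5 h 30 min

Merged: 08:00–09:45, 10:15–14:00.
Lengths: 1 h 45 min + 3 h 45 min = 5 h 30 min.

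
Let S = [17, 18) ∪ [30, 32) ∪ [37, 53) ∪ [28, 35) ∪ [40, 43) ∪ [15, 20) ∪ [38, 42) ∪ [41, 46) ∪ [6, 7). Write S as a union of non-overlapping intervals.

[6, 7) ∪ [15, 20) ∪ [28, 35) ∪ [37, 53)

Sort by start: [6, 7), [15, 20), [17, 18), [28, 35), [30, 32), [37, 53), [38, 42), [40, 43), [41, 46).
[15, 20) is disjoint → start new block.
[17, 18) overlaps/touches [15, 20) → extend to [15, 20).
[28, 35) is disjoint → start new block.
[30, 32) overlaps/touches [28, 35) → extend to [28, 35).
[37, 53) is disjoint → start new block.
[38, 42) overlaps/touches [37, 53) → extend to [37, 53).
[40, 43) overlaps/touches [37, 53) → extend to [37, 53).
[41, 46) overlaps/touches [37, 53) → extend to [37, 53).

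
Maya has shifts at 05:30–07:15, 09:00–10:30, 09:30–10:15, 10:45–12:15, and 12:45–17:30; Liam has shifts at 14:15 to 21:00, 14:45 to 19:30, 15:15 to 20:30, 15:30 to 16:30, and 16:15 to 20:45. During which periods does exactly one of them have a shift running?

First set merges to 05:30-07:15, 09:00-10:30, 10:45-12:15, 12:45-17:30.
Second set merges to 14:15-21:00.
A \ B = 05:30-07:15, 09:00-10:30, 10:45-12:15, 12:45-14:15.
B \ A = 17:30-21:00.
Union of the two gives the symmetric difference.

05:30-07:15, 09:00-10:30, 10:45-12:15, 12:45-14:15, 17:30-21:00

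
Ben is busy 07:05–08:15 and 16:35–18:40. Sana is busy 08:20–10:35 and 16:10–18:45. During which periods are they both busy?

07:05–08:15: no overlap with the second set.
16:35–18:40 meets the second set on 16:35–18:40.

16:35–18:40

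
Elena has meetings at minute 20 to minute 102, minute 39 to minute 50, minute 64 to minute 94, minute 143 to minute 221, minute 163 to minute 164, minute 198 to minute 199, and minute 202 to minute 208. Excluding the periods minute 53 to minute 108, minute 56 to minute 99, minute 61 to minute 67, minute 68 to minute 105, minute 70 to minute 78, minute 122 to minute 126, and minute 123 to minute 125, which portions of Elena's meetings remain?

minute 20 to minute 53, minute 143 to minute 221

Merge the first list: minute 20 to minute 102, minute 143 to minute 221.
Merge the second list: minute 53 to minute 108, minute 122 to minute 126.
minute 20 to minute 102 minus B → minute 20 to minute 53.
minute 143 to minute 221: no B overlap → unchanged.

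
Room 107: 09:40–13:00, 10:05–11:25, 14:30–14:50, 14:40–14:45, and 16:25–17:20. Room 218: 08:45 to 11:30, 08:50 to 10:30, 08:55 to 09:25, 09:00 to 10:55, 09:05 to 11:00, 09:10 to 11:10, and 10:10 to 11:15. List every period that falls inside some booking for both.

A, merged: 09:40–13:00, 14:30–14:50, 16:25–17:20.
B, merged: 08:45–11:30.
09:40–13:00 meets the second set on 09:40–11:30.
14:30–14:50: no overlap with the second set.
16:25–17:20: no overlap with the second set.

09:40–11:30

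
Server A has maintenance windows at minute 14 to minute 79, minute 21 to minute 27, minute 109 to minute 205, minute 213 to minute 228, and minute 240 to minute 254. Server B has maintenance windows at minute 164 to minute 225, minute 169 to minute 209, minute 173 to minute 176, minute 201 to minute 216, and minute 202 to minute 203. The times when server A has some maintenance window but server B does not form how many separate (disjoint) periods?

First set merges to minute 14 to minute 79, minute 109 to minute 205, minute 213 to minute 228, minute 240 to minute 254.
Second set merges to minute 164 to minute 225.
A \ B = minute 14 to minute 79, minute 109 to minute 164, minute 225 to minute 228, minute 240 to minute 254.
That is 4 disjoint pieces.

4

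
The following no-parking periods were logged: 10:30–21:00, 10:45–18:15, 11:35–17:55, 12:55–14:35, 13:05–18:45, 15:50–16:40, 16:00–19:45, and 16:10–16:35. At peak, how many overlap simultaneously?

At 16:10, 7 of the intervals are simultaneously active.
No point has more.

7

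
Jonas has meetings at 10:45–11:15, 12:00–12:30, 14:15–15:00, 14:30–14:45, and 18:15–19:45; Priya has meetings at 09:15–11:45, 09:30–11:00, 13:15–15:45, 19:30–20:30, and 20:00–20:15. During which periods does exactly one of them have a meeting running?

A, merged: 10:45–11:15, 12:00–12:30, 14:15–15:00, 18:15–19:45.
B, merged: 09:15–11:45, 13:15–15:45, 19:30–20:30.
A but not B: 12:00–12:30, 18:15–19:30.
B but not A: 09:15–10:45, 11:15–11:45, 13:15–14:15, 15:00–15:45, 19:45–20:30.
Combining gives A △ B.

09:15–10:45, 11:15–11:45, 12:00–12:30, 13:15–14:15, 15:00–15:45, 18:15–19:30, 19:45–20:30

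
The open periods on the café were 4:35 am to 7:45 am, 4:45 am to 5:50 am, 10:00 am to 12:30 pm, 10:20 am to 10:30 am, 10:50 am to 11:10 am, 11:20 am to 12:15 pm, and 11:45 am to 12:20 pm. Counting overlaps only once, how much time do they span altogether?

Merged: 4:35 am-7:45 am, 10:00 am-12:30 pm.
Lengths: 3 h 10 min + 2 h 30 min = 5 h 40 min.

5 h 40 min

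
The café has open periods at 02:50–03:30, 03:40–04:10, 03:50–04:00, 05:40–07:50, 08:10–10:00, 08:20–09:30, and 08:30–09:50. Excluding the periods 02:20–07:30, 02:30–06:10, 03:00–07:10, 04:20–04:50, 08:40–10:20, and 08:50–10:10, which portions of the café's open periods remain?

07:30-07:50, 08:10-08:40

A, merged: 02:50-03:30, 03:40-04:10, 05:40-07:50, 08:10-10:00.
B, merged: 02:20-07:30, 08:40-10:20.
02:50-03:30 lies entirely inside B → drops out.
03:40-04:10 lies entirely inside B → drops out.
05:40-07:50 with B removed leaves 07:30-07:50.
08:10-10:00 with B removed leaves 08:10-08:40.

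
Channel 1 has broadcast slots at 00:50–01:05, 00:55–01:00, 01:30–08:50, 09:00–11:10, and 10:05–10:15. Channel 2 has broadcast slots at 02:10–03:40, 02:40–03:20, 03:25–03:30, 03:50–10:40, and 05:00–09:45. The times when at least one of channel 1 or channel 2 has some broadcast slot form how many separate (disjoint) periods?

2

Merge the first list: 00:50–01:05, 01:30–08:50, 09:00–11:10.
Merge the second list: 02:10–03:40, 03:50–10:40.
A ∪ B = 00:50–01:05, 01:30–11:10.
That is 2 disjoint pieces.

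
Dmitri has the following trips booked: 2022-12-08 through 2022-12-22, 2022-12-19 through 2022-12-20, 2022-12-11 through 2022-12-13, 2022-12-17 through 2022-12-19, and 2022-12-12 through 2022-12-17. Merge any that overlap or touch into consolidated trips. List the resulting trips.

Sort by start: 2022-12-08 through 2022-12-22, 2022-12-11 through 2022-12-13, 2022-12-12 through 2022-12-17, 2022-12-17 through 2022-12-19, 2022-12-19 through 2022-12-20.
2022-12-11 through 2022-12-13 overlaps/touches 2022-12-08 through 2022-12-22 → extend to 2022-12-08 through 2022-12-22.
2022-12-12 through 2022-12-17 overlaps/touches 2022-12-08 through 2022-12-22 → extend to 2022-12-08 through 2022-12-22.
2022-12-17 through 2022-12-19 overlaps/touches 2022-12-08 through 2022-12-22 → extend to 2022-12-08 through 2022-12-22.
2022-12-19 through 2022-12-20 overlaps/touches 2022-12-08 through 2022-12-22 → extend to 2022-12-08 through 2022-12-22.

2022-12-08 through 2022-12-22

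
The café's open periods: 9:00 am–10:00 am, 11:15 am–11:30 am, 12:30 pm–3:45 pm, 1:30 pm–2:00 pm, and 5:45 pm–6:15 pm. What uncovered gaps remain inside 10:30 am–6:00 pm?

10:30 am–11:15 am, 11:30 am–12:30 pm, 3:45 pm–5:45 pm

The merged coverage is 9:00 am–10:00 am, 11:15 am–11:30 am, 12:30 pm–3:45 pm, 5:45 pm–6:15 pm.
Complement within 10:30 am–6:00 pm: 10:30 am–11:15 am, 11:30 am–12:30 pm, 3:45 pm–5:45 pm.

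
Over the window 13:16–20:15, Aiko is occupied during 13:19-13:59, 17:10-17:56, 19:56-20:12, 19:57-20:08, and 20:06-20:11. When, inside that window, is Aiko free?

The merged coverage is 13:19–13:59, 17:10–17:56, 19:56–20:12.
Uncovered inside 13:16–20:15: 13:16–13:19, 13:59–17:10, 17:56–19:56, 20:12–20:15.

13:16–13:19, 13:59–17:10, 17:56–19:56, 20:12–20:15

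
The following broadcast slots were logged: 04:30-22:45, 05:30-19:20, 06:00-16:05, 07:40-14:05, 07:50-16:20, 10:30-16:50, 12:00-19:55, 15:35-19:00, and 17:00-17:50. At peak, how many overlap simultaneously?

7

Sweep endpoints in order; track running count of active intervals.
Peak of 7 reached at 12:00.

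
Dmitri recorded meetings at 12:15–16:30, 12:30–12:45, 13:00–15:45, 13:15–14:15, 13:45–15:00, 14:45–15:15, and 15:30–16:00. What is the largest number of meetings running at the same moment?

Walk the sorted start/end points keeping a running depth.
The depth first hits 4 at 13:45.

4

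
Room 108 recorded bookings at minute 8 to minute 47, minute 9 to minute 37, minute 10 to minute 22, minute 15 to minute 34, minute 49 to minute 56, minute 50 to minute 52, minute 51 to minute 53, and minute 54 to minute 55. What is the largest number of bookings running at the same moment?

4

At minute 15, 4 of the intervals are simultaneously active.
No point has more.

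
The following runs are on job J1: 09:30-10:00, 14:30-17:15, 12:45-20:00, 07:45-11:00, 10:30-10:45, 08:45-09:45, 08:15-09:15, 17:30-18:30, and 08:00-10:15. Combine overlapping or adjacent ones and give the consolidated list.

Sort by start: 07:45–11:00, 08:00–10:15, 08:15–09:15, 08:45–09:45, 09:30–10:00, 10:30–10:45, 12:45–20:00, 14:30–17:15, 17:30–18:30.
08:00–10:15 overlaps/touches 07:45–11:00 → extend to 07:45–11:00.
08:15–09:15 overlaps/touches 07:45–11:00 → extend to 07:45–11:00.
08:45–09:45 overlaps/touches 07:45–11:00 → extend to 07:45–11:00.
09:30–10:00 overlaps/touches 07:45–11:00 → extend to 07:45–11:00.
10:30–10:45 overlaps/touches 07:45–11:00 → extend to 07:45–11:00.
12:45–20:00 is disjoint → start new block.
14:30–17:15 overlaps/touches 12:45–20:00 → extend to 12:45–20:00.
17:30–18:30 overlaps/touches 12:45–20:00 → extend to 12:45–20:00.

07:45–11:00, 12:45–20:00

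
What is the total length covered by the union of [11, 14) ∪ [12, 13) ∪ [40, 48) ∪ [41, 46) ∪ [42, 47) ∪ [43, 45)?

11

Merged: [11, 14), [40, 48).
Lengths: 3 + 8 = 11.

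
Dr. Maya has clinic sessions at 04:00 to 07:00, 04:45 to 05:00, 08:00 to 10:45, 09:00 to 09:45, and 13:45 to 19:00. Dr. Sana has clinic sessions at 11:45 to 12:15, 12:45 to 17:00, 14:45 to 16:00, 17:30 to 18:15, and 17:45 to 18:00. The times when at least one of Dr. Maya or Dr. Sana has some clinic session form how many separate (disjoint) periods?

First set merges to 04:00-07:00, 08:00-10:45, 13:45-19:00.
Second set merges to 11:45-12:15, 12:45-17:00, 17:30-18:15.
A ∪ B = 04:00-07:00, 08:00-10:45, 11:45-12:15, 12:45-19:00.
That is 4 disjoint pieces.

4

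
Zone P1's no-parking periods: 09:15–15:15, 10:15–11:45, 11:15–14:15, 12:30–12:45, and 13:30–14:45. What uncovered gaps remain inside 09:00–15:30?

The merged coverage is 09:15–15:15.
Complement within 09:00–15:30: 09:00–09:15, 15:15–15:30.

09:00–09:15, 15:15–15:30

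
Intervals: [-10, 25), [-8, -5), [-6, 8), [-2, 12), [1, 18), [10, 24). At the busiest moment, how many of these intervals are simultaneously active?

4

Sweep endpoints in order; track running count of active intervals.
Peak of 4 reached at 1.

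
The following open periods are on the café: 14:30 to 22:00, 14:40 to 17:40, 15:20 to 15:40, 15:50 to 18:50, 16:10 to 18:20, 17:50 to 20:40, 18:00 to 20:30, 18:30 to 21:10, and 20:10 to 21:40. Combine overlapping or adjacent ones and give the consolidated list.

14:30–22:00

14:40–17:40 overlaps/touches 14:30–22:00 → extend to 14:30–22:00.
15:20–15:40 overlaps/touches 14:30–22:00 → extend to 14:30–22:00.
15:50–18:50 overlaps/touches 14:30–22:00 → extend to 14:30–22:00.
16:10–18:20 overlaps/touches 14:30–22:00 → extend to 14:30–22:00.
17:50–20:40 overlaps/touches 14:30–22:00 → extend to 14:30–22:00.
18:00–20:30 overlaps/touches 14:30–22:00 → extend to 14:30–22:00.
18:30–21:10 overlaps/touches 14:30–22:00 → extend to 14:30–22:00.
20:10–21:40 overlaps/touches 14:30–22:00 → extend to 14:30–22:00.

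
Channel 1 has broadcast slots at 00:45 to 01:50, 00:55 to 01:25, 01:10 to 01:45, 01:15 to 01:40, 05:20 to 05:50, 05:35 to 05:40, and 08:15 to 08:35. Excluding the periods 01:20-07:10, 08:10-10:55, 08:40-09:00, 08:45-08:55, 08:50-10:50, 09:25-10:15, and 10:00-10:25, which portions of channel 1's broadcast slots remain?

First set merges to 00:45–01:50, 05:20–05:50, 08:15–08:35.
Second set merges to 01:20–07:10, 08:10–10:55.
00:45–01:50 \ B = 00:45–01:20.
05:20–05:50: entirely removed.
08:15–08:35: entirely removed.

00:45–01:20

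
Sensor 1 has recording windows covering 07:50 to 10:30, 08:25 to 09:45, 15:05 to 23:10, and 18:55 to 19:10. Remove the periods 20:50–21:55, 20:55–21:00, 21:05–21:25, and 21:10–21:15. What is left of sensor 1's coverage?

First set merges to 07:50-10:30, 15:05-23:10.
Second set merges to 20:50-21:55.
07:50-10:30: no B overlap → unchanged.
15:05-23:10 minus B → 15:05-20:50, 21:55-23:10.

07:50-10:30, 15:05-20:50, 21:55-23:10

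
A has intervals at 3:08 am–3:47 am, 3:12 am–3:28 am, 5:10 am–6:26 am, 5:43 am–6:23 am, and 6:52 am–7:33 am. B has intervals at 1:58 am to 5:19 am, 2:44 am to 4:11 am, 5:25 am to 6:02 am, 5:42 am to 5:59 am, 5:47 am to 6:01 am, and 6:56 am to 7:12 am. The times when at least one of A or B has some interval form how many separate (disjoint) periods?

2

A, merged: 3:08 am–3:47 am, 5:10 am–6:26 am, 6:52 am–7:33 am.
B, merged: 1:58 am–5:19 am, 5:25 am–6:02 am, 6:56 am–7:12 am.
A ∪ B = 1:58 am–6:26 am, 6:52 am–7:33 am.
That is 2 disjoint pieces.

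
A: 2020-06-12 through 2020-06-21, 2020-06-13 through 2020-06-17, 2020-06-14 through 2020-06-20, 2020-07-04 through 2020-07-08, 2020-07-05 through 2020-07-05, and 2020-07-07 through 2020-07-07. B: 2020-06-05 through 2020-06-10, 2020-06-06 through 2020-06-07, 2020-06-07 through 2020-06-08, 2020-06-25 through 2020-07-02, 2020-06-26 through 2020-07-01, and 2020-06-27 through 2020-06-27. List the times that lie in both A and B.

none

Merge the first list: 2020-06-12 through 2020-06-21, 2020-07-04 through 2020-07-08.
Merge the second list: 2020-06-05 through 2020-06-10, 2020-06-25 through 2020-07-02.
2020-06-12 through 2020-06-21: no overlap with the second set.
2020-07-04 through 2020-07-08: no overlap with the second set.
No overlap.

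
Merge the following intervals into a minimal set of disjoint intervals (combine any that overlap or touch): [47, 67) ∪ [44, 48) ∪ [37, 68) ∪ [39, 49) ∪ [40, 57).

Sort by start: [37, 68), [39, 49), [40, 57), [44, 48), [47, 67).
[39, 49) overlaps/touches [37, 68) → extend to [37, 68).
[40, 57) overlaps/touches [37, 68) → extend to [37, 68).
[44, 48) overlaps/touches [37, 68) → extend to [37, 68).
[47, 67) overlaps/touches [37, 68) → extend to [37, 68).

[37, 68)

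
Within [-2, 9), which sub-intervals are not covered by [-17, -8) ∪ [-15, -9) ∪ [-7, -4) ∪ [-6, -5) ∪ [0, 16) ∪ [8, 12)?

After merging, the occupied span is [-17, -8), [-7, -4), [0, 16).
Uncovered inside [-2, 9): [-2, 0).

[-2, 0)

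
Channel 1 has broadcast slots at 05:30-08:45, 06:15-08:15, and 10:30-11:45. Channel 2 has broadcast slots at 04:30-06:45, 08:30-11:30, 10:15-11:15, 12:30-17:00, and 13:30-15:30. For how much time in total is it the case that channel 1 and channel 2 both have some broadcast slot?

2 h 30 min

First set merges to 05:30-08:45, 10:30-11:45.
Second set merges to 04:30-06:45, 08:30-11:30, 12:30-17:00.
A ∩ B = 05:30-06:45, 08:30-08:45, 10:30-11:30.
Total: 1 h 15 min + 15 min + 1 h = 2 h 30 min.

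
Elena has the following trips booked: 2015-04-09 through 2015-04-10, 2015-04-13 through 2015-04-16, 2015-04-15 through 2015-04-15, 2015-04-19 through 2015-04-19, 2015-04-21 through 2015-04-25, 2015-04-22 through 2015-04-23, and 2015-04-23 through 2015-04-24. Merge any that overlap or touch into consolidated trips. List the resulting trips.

2015-04-13 through 2015-04-16 is disjoint → start new block.
2015-04-15 through 2015-04-15 overlaps/touches 2015-04-13 through 2015-04-16 → extend to 2015-04-13 through 2015-04-16.
2015-04-19 through 2015-04-19 is disjoint → start new block.
2015-04-21 through 2015-04-25 is disjoint → start new block.
2015-04-22 through 2015-04-23 overlaps/touches 2015-04-21 through 2015-04-25 → extend to 2015-04-21 through 2015-04-25.
2015-04-23 through 2015-04-24 overlaps/touches 2015-04-21 through 2015-04-25 → extend to 2015-04-21 through 2015-04-25.

2015-04-09 through 2015-04-10, 2015-04-13 through 2015-04-16, 2015-04-19 through 2015-04-19, 2015-04-21 through 2015-04-25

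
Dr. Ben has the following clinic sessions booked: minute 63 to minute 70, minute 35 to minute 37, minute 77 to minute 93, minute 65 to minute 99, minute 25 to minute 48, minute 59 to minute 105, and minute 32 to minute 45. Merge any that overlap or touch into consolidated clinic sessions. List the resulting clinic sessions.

Sort by start: minute 25 to minute 48, minute 32 to minute 45, minute 35 to minute 37, minute 59 to minute 105, minute 63 to minute 70, minute 65 to minute 99, minute 77 to minute 93.
minute 32 to minute 45 overlaps/touches minute 25 to minute 48 → extend to minute 25 to minute 48.
minute 35 to minute 37 overlaps/touches minute 25 to minute 48 → extend to minute 25 to minute 48.
minute 59 to minute 105 is disjoint → start new block.
minute 63 to minute 70 overlaps/touches minute 59 to minute 105 → extend to minute 59 to minute 105.
minute 65 to minute 99 overlaps/touches minute 59 to minute 105 → extend to minute 59 to minute 105.
minute 77 to minute 93 overlaps/touches minute 59 to minute 105 → extend to minute 59 to minute 105.

minute 25 to minute 48, minute 59 to minute 105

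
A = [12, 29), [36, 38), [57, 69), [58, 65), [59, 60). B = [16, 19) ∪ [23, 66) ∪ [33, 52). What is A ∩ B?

[16, 19) ∪ [23, 29) ∪ [36, 38) ∪ [57, 66)

Merge the first list: [12, 29), [36, 38), [57, 69).
Merge the second list: [16, 19), [23, 66).
[12, 29) meets the second set on [16, 19), [23, 29).
[36, 38) meets the second set on [36, 38).
[57, 69) meets the second set on [57, 66).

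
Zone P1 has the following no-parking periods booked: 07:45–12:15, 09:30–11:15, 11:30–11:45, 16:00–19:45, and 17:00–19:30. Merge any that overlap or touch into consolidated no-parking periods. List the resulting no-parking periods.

09:30–11:15 overlaps/touches 07:45–12:15 → extend to 07:45–12:15.
11:30–11:45 overlaps/touches 07:45–12:15 → extend to 07:45–12:15.
16:00–19:45 is disjoint → start new block.
17:00–19:30 overlaps/touches 16:00–19:45 → extend to 16:00–19:45.

07:45–12:15, 16:00–19:45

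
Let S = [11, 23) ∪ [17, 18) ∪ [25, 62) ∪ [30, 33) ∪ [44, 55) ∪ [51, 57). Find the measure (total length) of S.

49

Merged: [11, 23), [25, 62).
Lengths: 12 + 37 = 49.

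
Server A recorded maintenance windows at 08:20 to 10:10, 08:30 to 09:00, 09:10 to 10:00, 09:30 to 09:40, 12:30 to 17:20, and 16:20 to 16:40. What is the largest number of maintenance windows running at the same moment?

3

Sweep endpoints in order; track running count of active intervals.
Peak of 3 reached at 09:30.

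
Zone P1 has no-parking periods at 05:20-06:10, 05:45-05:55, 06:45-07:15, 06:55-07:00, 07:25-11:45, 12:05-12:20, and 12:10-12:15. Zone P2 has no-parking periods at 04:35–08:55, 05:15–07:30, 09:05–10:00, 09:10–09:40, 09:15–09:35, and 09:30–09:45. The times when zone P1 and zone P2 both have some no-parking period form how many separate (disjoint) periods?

4

First set merges to 05:20-06:10, 06:45-07:15, 07:25-11:45, 12:05-12:20.
Second set merges to 04:35-08:55, 09:05-10:00.
A ∩ B = 05:20-06:10, 06:45-07:15, 07:25-08:55, 09:05-10:00.
That is 4 disjoint pieces.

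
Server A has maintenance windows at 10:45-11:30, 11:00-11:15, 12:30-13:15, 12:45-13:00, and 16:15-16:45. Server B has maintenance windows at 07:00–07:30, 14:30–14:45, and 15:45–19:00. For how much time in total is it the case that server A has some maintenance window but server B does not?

A, merged: 10:45–11:30, 12:30–13:15, 16:15–16:45.
A \ B = 10:45–11:30, 12:30–13:15.
Total: 45 min + 45 min = 1 h 30 min.

1 h 30 min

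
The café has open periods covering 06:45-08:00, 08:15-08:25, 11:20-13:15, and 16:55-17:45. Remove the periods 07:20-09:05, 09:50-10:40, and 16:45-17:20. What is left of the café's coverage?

06:45–07:20, 11:20–13:15, 17:20–17:45

06:45–08:00 \ B = 06:45–07:20.
08:15–08:25: entirely removed.
11:20–13:15: nothing removed.
16:55–17:45 \ B = 17:20–17:45.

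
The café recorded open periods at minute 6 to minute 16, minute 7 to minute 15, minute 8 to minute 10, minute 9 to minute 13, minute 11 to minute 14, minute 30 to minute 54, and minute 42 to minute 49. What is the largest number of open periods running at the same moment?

4

At minute 9, 4 of the intervals are simultaneously active.
No point has more.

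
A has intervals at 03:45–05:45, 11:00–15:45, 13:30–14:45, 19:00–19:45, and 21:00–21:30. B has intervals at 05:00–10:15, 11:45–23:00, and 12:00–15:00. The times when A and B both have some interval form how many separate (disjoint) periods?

A, merged: 03:45–05:45, 11:00–15:45, 19:00–19:45, 21:00–21:30.
B, merged: 05:00–10:15, 11:45–23:00.
A ∩ B = 05:00–05:45, 11:45–15:45, 19:00–19:45, 21:00–21:30.
That is 4 disjoint pieces.

4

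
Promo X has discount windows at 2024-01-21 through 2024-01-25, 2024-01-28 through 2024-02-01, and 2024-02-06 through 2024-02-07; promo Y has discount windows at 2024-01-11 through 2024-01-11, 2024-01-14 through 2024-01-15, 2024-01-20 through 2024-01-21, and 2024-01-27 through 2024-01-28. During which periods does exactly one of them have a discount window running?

2024-01-11 through 2024-01-11, 2024-01-14 through 2024-01-15, 2024-01-20 through 2024-01-20, 2024-01-22 through 2024-01-25, 2024-01-27 through 2024-01-27, 2024-01-29 through 2024-02-01, 2024-02-06 through 2024-02-07

Only in the first: 2024-01-22 through 2024-01-25, 2024-01-29 through 2024-02-01, 2024-02-06 through 2024-02-07.
Only in the second: 2024-01-11 through 2024-01-11, 2024-01-14 through 2024-01-15, 2024-01-20 through 2024-01-20, 2024-01-27 through 2024-01-27.
Together these are the periods covered by exactly one.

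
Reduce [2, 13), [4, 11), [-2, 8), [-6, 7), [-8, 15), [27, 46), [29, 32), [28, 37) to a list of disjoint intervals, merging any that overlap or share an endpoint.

[-8, 15) ∪ [27, 46)

Sort by start: [-8, 15), [-6, 7), [-2, 8), [2, 13), [4, 11), [27, 46), [28, 37), [29, 32).
[-6, 7) overlaps/touches [-8, 15) → extend to [-8, 15).
[-2, 8) overlaps/touches [-8, 15) → extend to [-8, 15).
[2, 13) overlaps/touches [-8, 15) → extend to [-8, 15).
[4, 11) overlaps/touches [-8, 15) → extend to [-8, 15).
[27, 46) is disjoint → start new block.
[28, 37) overlaps/touches [27, 46) → extend to [27, 46).
[29, 32) overlaps/touches [27, 46) → extend to [27, 46).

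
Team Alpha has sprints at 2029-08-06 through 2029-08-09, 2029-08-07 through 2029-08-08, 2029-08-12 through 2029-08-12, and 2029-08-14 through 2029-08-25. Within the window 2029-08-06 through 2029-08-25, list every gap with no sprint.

Covered (merged): 2029-08-06 through 2029-08-09, 2029-08-12 through 2029-08-12, 2029-08-14 through 2029-08-25.
Uncovered inside 2029-08-06 through 2029-08-25: 2029-08-10 through 2029-08-11, 2029-08-13 through 2029-08-13.

2029-08-10 through 2029-08-11, 2029-08-13 through 2029-08-13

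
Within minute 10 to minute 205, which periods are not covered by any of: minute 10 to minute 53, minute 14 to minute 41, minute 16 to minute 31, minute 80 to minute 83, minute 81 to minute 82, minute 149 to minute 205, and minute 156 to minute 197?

The merged coverage is minute 10 to minute 53, minute 80 to minute 83, minute 149 to minute 205.
Uncovered inside minute 10 to minute 205: minute 53 to minute 80, minute 83 to minute 149.

minute 53 to minute 80, minute 83 to minute 149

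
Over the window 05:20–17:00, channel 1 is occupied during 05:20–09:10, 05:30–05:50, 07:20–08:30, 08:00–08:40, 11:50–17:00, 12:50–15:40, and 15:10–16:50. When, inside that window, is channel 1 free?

The merged coverage is 05:20–09:10, 11:50–17:00.
Gaps within 05:20–17:00: 09:10–11:50.

09:10–11:50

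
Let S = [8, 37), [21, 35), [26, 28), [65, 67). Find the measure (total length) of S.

31

Merged: [8, 37), [65, 67).
Lengths: 29 + 2 = 31.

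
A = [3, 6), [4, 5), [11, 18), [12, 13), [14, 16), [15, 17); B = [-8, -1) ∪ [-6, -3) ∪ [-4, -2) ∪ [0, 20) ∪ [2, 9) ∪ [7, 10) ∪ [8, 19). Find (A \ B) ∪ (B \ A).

A, merged: [3, 6), [11, 18).
B, merged: [-8, -1), [0, 20).
A but not B: none.
B but not A: [-8, -1), [0, 3), [6, 11), [18, 20).
Combining gives A △ B.

[-8, -1) ∪ [0, 3) ∪ [6, 11) ∪ [18, 20)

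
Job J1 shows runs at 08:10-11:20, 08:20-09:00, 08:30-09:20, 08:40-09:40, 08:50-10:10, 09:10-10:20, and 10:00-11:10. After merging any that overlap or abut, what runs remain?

08:10-11:20

08:20-09:00 overlaps/touches 08:10-11:20 → extend to 08:10-11:20.
08:30-09:20 overlaps/touches 08:10-11:20 → extend to 08:10-11:20.
08:40-09:40 overlaps/touches 08:10-11:20 → extend to 08:10-11:20.
08:50-10:10 overlaps/touches 08:10-11:20 → extend to 08:10-11:20.
09:10-10:20 overlaps/touches 08:10-11:20 → extend to 08:10-11:20.
10:00-11:10 overlaps/touches 08:10-11:20 → extend to 08:10-11:20.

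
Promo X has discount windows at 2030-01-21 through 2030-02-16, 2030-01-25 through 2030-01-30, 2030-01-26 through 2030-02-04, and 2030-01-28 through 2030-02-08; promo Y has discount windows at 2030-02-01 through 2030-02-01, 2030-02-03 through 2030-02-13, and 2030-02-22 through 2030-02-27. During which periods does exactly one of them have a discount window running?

First set merges to 2030-01-21 through 2030-02-16.
Only in the first: 2030-01-21 through 2030-01-31, 2030-02-02 through 2030-02-02, 2030-02-14 through 2030-02-16.
Only in the second: 2030-02-22 through 2030-02-27.
Together these are the periods covered by exactly one.

2030-01-21 through 2030-01-31, 2030-02-02 through 2030-02-02, 2030-02-14 through 2030-02-16, 2030-02-22 through 2030-02-27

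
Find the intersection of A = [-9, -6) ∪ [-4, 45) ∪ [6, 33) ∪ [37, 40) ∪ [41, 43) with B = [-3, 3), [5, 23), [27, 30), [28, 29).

First set merges to [-9, -6), [-4, 45).
Second set merges to [-3, 3), [5, 23), [27, 30).
[-9, -6) falls entirely outside B.
[-4, 45) overlaps B on [-3, 3), [5, 23), [27, 30).

[-3, 3) ∪ [5, 23) ∪ [27, 30)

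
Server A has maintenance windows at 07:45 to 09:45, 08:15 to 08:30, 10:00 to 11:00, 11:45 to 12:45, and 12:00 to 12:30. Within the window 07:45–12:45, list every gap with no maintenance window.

Covered (merged): 07:45–09:45, 10:00–11:00, 11:45–12:45.
Complement within 07:45–12:45: 09:45–10:00, 11:00–11:45.

09:45–10:00, 11:00–11:45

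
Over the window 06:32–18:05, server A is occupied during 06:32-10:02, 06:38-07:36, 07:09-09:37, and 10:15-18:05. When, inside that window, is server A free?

10:02-10:15

The merged coverage is 06:32-10:02, 10:15-18:05.
Gaps within 06:32-18:05: 10:02-10:15.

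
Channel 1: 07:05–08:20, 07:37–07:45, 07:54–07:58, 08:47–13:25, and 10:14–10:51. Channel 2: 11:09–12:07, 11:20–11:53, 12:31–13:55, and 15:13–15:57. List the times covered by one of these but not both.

First set merges to 07:05–08:20, 08:47–13:25.
Second set merges to 11:09–12:07, 12:31–13:55, 15:13–15:57.
Only in the first: 07:05–08:20, 08:47–11:09, 12:07–12:31.
Only in the second: 13:25–13:55, 15:13–15:57.
Together these are the periods covered by exactly one.

07:05–08:20, 08:47–11:09, 12:07–12:31, 13:25–13:55, 15:13–15:57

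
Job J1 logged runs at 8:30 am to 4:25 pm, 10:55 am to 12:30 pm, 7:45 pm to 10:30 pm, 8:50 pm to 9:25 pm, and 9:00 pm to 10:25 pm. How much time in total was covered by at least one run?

10 h 40 min

Merged: 8:30 am–4:25 pm, 7:45 pm–10:30 pm.
Lengths: 7 h 55 min + 2 h 45 min = 10 h 40 min.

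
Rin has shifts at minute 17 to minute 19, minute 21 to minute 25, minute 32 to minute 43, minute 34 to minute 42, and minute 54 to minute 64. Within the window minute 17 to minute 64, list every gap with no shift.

Covered (merged): minute 17 to minute 19, minute 21 to minute 25, minute 32 to minute 43, minute 54 to minute 64.
Complement within minute 17 to minute 64: minute 19 to minute 21, minute 25 to minute 32, minute 43 to minute 54.

minute 19 to minute 21, minute 25 to minute 32, minute 43 to minute 54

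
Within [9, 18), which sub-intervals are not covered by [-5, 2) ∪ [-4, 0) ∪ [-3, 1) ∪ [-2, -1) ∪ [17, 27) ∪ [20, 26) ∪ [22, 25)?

After merging, the occupied span is [-5, 2), [17, 27).
Complement within [9, 18): [9, 17).

[9, 17)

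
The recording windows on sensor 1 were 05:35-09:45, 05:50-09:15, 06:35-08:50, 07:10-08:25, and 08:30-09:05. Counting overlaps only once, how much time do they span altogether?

Merged: 05:35–09:45.
Length: 4 h 10 min.

4 h 10 min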